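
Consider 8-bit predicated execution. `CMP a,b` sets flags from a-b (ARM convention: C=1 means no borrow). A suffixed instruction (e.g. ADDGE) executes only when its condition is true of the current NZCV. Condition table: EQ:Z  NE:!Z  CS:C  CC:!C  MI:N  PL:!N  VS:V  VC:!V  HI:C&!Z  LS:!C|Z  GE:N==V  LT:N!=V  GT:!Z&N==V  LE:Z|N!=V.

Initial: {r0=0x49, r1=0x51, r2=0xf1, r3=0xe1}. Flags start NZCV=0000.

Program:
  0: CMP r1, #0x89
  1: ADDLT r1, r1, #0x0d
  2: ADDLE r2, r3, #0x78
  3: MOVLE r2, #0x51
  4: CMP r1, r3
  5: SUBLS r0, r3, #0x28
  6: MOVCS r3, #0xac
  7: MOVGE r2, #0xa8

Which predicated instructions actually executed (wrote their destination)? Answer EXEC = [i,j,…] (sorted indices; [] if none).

[0] flags=1001 → (cmp)
[1] flags=1001 LT?F → skip
[2] flags=1001 LE?F → skip
[3] flags=1001 LE?F → skip
[4] flags=0000 → (cmp)
[5] flags=0000 LS?T → r0=0xb9
[6] flags=0000 CS?F → skip
[7] flags=0000 GE?T → r2=0xa8

EXEC = [5,7]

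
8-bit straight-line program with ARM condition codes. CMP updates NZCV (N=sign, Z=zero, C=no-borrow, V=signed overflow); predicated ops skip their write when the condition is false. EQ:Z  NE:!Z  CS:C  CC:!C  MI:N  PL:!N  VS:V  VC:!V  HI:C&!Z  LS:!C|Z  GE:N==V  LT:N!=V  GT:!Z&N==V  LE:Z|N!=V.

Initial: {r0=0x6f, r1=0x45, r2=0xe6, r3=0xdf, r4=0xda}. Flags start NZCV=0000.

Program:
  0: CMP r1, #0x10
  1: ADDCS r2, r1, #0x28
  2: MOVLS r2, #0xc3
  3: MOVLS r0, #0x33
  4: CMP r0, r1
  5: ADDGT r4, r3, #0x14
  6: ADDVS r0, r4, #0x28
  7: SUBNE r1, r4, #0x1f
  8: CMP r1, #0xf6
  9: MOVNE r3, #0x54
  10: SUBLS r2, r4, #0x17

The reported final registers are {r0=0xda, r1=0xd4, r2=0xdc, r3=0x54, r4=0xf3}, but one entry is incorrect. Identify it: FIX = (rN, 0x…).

FIX = (r0, 0x6f)

0: ✓ CMP  NZCV=0010
1: ✓ ADDCS  r2←0x6d
2: · MOVLS
3: · MOVLS
4: ✓ CMP  NZCV=0010
5: ✓ ADDGT  r4←0xf3
6: · ADDVS
7: ✓ SUBNE  r1←0xd4
8: ✓ CMP  NZCV=1000
9: ✓ MOVNE  r3←0x54
10: ✓ SUBLS  r2←0xdc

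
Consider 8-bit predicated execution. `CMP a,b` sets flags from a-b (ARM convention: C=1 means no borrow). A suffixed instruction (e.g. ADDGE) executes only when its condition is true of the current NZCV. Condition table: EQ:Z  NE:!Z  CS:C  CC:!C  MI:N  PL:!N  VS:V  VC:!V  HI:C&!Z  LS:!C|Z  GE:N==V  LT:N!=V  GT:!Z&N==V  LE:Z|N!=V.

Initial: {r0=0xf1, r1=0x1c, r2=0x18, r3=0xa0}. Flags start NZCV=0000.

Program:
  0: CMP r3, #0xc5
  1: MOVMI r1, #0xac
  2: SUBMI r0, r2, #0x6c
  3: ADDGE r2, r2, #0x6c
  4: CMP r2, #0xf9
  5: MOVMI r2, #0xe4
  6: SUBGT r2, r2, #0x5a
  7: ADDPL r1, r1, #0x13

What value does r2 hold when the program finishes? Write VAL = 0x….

0: ✓ CMP  NZCV=1000
1: ✓ MOVMI  r1←0xac
2: ✓ SUBMI  r0←0xac
3: · ADDGE
4: ✓ CMP  NZCV=0000
5: · MOVMI
6: ✓ SUBGT  r2←0xbe
7: ✓ ADDPL  r1←0xbf

VAL = 0xbe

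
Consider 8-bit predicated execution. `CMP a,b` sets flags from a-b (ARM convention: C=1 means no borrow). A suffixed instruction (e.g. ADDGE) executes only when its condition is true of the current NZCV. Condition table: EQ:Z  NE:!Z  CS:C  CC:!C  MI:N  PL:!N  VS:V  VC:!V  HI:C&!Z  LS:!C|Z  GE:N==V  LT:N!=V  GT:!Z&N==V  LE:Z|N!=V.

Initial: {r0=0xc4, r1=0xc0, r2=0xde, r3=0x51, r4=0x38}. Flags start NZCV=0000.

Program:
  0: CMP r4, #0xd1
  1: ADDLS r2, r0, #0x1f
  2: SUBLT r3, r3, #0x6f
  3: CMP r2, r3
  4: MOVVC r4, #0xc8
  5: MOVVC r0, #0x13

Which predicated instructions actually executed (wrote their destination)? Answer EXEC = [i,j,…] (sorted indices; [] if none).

EXEC = [1,4,5]

0: ✓ CMP  NZCV=0000
1: ✓ ADDLS  r2←0xe3
2: · SUBLT
3: ✓ CMP  NZCV=1010
4: ✓ MOVVC  r4←0xc8
5: ✓ MOVVC  r0←0x13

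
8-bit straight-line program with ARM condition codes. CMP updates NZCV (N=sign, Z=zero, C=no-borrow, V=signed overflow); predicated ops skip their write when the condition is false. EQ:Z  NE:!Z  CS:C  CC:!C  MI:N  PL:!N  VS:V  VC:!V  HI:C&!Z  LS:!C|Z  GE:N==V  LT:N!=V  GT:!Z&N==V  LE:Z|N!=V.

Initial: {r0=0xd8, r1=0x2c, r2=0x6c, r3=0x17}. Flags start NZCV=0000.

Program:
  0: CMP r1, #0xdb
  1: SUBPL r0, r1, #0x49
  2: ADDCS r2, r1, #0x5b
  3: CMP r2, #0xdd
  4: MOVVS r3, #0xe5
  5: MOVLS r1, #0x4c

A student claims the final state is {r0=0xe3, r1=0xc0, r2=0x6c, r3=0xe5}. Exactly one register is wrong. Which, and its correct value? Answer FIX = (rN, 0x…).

[0] flags=0000 → (cmp)
[1] flags=0000 PL?T → r0=0xe3
[2] flags=0000 CS?F → skip
[3] flags=1001 → (cmp)
[4] flags=1001 VS?T → r3=0xe5
[5] flags=1001 LS?T → r1=0x4c

FIX = (r1, 0x4c)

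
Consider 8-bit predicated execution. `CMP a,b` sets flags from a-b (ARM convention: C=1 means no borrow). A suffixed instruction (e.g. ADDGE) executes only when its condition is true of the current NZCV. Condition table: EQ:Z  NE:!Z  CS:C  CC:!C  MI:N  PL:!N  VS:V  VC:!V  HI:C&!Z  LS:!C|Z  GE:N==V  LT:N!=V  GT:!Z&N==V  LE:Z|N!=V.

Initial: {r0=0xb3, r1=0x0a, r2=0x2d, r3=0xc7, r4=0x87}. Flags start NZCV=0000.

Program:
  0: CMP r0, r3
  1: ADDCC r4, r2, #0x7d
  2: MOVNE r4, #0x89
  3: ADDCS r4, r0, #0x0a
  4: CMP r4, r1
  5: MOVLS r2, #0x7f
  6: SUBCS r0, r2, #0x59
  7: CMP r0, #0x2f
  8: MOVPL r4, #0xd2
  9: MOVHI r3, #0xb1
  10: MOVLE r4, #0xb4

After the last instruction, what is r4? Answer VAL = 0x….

[0] flags=1000 → (cmp)
[1] flags=1000 CC?T → r4=0xaa
[2] flags=1000 NE?T → r4=0x89
[3] flags=1000 CS?F → skip
[4] flags=0011 → (cmp)
[5] flags=0011 LS?F → skip
[6] flags=0011 CS?T → r0=0xd4
[7] flags=1010 → (cmp)
[8] flags=1010 PL?F → skip
[9] flags=1010 HI?T → r3=0xb1
[10] flags=1010 LE?T → r4=0xb4

VAL = 0xb4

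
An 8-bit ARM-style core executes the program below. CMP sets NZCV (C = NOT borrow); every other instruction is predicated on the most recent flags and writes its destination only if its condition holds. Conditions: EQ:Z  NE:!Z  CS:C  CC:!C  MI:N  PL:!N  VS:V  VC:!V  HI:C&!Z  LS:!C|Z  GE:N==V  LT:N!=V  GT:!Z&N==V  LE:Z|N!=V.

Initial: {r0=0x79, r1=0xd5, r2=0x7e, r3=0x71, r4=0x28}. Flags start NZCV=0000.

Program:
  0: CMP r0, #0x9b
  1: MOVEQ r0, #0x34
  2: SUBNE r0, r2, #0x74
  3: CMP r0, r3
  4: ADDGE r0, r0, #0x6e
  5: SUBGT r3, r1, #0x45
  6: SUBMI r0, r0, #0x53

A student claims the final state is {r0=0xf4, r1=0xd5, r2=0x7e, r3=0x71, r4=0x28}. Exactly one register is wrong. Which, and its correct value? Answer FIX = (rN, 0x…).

0: ✓ CMP  NZCV=1001
1: · MOVEQ
2: ✓ SUBNE  r0←0x0a
3: ✓ CMP  NZCV=1000
4: · ADDGE
5: · SUBGT
6: ✓ SUBMI  r0←0xb7

FIX = (r0, 0xb7)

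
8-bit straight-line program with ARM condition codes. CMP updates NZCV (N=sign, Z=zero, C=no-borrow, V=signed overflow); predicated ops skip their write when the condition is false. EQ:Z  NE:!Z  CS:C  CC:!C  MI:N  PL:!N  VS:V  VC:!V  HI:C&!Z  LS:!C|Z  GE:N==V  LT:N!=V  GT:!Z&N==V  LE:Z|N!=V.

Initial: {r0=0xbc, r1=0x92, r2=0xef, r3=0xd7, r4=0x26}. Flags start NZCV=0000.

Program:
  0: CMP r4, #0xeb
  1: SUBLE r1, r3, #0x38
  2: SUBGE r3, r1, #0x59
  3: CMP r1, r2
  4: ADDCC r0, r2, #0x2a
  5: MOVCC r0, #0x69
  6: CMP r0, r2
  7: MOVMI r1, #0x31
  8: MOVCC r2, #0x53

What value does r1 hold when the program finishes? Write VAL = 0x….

VAL = 0x92

[0] flags=0000 → (cmp)
[1] flags=0000 LE?F → skip
[2] flags=0000 GE?T → r3=0x39
[3] flags=1000 → (cmp)
[4] flags=1000 CC?T → r0=0x19
[5] flags=1000 CC?T → r0=0x69
[6] flags=0000 → (cmp)
[7] flags=0000 MI?F → skip
[8] flags=0000 CC?T → r2=0x53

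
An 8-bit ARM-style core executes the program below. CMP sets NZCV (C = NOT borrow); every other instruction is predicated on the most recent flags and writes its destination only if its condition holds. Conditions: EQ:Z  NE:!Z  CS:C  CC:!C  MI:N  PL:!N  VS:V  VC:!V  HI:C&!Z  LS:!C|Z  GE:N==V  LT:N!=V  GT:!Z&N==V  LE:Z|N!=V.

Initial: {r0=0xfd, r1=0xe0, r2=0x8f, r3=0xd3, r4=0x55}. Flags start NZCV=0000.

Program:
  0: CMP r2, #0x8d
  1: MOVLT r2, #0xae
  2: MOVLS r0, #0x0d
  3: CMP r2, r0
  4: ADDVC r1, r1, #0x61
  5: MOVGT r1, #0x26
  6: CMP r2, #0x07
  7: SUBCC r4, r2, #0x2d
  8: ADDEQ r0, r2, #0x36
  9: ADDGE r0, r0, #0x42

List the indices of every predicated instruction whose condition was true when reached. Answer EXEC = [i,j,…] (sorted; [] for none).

EXEC = [4]

[0] flags=0010 → (cmp)
[1] flags=0010 LT?F → skip
[2] flags=0010 LS?F → skip
[3] flags=1000 → (cmp)
[4] flags=1000 VC?T → r1=0x41
[5] flags=1000 GT?F → skip
[6] flags=1010 → (cmp)
[7] flags=1010 CC?F → skip
[8] flags=1010 EQ?F → skip
[9] flags=1010 GE?F → skip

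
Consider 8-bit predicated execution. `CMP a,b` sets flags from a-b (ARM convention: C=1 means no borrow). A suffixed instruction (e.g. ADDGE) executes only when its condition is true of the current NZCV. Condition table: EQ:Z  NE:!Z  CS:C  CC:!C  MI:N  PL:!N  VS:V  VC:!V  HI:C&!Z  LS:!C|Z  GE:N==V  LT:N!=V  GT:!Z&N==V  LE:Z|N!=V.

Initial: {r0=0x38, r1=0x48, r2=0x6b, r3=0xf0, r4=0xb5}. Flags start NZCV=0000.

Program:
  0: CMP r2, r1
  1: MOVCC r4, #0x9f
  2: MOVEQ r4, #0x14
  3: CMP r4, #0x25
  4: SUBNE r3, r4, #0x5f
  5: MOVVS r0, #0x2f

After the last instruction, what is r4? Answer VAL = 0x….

[0] flags=0010 → (cmp)
[1] flags=0010 CC?F → skip
[2] flags=0010 EQ?F → skip
[3] flags=1010 → (cmp)
[4] flags=1010 NE?T → r3=0x56
[5] flags=1010 VS?F → skip

VAL = 0xb5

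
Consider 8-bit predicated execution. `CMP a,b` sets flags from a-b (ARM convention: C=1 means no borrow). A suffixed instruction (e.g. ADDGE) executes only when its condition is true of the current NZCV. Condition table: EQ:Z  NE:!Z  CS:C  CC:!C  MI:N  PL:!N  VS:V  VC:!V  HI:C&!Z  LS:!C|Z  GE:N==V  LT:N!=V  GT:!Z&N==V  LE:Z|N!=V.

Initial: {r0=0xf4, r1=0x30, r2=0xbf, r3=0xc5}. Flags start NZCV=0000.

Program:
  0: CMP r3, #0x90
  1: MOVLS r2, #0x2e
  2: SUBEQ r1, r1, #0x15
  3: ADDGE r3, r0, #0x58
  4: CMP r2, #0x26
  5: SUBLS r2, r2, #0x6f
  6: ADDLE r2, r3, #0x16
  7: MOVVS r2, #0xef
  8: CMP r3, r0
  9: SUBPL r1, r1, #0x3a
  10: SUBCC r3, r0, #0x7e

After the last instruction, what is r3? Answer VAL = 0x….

VAL = 0x76

[0] flags=0010 → (cmp)
[1] flags=0010 LS?F → skip
[2] flags=0010 EQ?F → skip
[3] flags=0010 GE?T → r3=0x4c
[4] flags=1010 → (cmp)
[5] flags=1010 LS?F → skip
[6] flags=1010 LE?T → r2=0x62
[7] flags=1010 VS?F → skip
[8] flags=0000 → (cmp)
[9] flags=0000 PL?T → r1=0xf6
[10] flags=0000 CC?T → r3=0x76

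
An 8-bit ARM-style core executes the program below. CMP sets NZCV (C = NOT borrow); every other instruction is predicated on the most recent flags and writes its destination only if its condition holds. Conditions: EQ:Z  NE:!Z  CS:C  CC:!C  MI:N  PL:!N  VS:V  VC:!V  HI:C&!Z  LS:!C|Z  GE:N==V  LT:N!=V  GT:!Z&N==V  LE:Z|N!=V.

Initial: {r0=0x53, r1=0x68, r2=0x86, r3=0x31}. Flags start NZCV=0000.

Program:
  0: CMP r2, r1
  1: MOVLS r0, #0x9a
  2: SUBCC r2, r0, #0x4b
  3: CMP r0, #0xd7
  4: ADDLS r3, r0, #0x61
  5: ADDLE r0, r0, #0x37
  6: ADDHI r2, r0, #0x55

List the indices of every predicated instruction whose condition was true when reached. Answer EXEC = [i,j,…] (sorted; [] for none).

0: ✓ CMP  NZCV=0011
1: · MOVLS
2: · SUBCC
3: ✓ CMP  NZCV=0000
4: ✓ ADDLS  r3←0xb4
5: · ADDLE
6: · ADDHI

EXEC = [4]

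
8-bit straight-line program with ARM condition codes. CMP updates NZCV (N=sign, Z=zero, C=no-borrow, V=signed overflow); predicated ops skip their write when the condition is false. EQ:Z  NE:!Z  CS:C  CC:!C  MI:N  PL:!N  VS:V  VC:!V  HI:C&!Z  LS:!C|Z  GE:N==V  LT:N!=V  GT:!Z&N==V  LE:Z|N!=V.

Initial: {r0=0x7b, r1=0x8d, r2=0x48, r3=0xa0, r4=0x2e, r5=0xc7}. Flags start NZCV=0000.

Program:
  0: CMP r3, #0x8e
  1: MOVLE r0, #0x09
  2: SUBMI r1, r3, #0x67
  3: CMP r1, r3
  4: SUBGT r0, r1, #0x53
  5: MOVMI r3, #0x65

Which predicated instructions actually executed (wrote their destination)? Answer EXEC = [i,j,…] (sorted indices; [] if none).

0: ✓ CMP  NZCV=0010
1: · MOVLE
2: · SUBMI
3: ✓ CMP  NZCV=1000
4: · SUBGT
5: ✓ MOVMI  r3←0x65

EXEC = [5]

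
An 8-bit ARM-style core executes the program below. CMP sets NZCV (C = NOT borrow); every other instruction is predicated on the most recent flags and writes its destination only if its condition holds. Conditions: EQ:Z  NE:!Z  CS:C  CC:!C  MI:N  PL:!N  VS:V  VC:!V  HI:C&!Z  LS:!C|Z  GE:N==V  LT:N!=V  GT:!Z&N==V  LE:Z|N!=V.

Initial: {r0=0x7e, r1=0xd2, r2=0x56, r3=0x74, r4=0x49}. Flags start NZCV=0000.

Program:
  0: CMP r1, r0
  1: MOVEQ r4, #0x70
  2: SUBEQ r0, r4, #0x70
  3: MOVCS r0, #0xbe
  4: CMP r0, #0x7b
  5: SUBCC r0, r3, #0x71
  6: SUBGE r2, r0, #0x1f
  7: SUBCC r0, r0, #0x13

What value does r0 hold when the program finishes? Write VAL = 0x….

[0] flags=0011 → (cmp)
[1] flags=0011 EQ?F → skip
[2] flags=0011 EQ?F → skip
[3] flags=0011 CS?T → r0=0xbe
[4] flags=0011 → (cmp)
[5] flags=0011 CC?F → skip
[6] flags=0011 GE?F → skip
[7] flags=0011 CC?F → skip

VAL = 0xbe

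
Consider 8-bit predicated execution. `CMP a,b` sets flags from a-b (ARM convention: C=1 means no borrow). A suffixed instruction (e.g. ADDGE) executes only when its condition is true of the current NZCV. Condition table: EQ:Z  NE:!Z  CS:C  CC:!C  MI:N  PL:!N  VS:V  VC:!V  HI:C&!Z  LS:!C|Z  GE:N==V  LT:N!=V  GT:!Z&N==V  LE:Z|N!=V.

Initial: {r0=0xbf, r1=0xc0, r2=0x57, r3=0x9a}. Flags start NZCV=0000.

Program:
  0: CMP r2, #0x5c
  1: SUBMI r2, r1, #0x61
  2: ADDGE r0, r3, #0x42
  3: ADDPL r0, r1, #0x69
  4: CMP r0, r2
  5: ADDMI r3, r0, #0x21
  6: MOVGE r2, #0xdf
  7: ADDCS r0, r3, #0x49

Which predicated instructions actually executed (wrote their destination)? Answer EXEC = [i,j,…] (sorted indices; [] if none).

[0] flags=1000 → (cmp)
[1] flags=1000 MI?T → r2=0x5f
[2] flags=1000 GE?F → skip
[3] flags=1000 PL?F → skip
[4] flags=0011 → (cmp)
[5] flags=0011 MI?F → skip
[6] flags=0011 GE?F → skip
[7] flags=0011 CS?T → r0=0xe3

EXEC = [1,7]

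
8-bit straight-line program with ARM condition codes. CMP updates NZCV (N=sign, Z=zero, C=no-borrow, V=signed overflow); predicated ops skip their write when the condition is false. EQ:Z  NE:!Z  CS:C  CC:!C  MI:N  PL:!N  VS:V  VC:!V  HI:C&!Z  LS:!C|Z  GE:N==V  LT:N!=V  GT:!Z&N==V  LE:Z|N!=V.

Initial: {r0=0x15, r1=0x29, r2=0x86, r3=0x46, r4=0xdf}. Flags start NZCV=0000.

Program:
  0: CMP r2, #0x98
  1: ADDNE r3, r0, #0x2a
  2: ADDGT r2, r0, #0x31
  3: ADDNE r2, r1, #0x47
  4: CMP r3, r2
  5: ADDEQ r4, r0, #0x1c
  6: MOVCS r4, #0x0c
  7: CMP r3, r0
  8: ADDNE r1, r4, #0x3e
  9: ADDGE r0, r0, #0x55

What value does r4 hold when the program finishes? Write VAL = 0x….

0: ✓ CMP  NZCV=1000
1: ✓ ADDNE  r3←0x3f
2: · ADDGT
3: ✓ ADDNE  r2←0x70
4: ✓ CMP  NZCV=1000
5: · ADDEQ
6: · MOVCS
7: ✓ CMP  NZCV=0010
8: ✓ ADDNE  r1←0x1d
9: ✓ ADDGE  r0←0x6a

VAL = 0xdf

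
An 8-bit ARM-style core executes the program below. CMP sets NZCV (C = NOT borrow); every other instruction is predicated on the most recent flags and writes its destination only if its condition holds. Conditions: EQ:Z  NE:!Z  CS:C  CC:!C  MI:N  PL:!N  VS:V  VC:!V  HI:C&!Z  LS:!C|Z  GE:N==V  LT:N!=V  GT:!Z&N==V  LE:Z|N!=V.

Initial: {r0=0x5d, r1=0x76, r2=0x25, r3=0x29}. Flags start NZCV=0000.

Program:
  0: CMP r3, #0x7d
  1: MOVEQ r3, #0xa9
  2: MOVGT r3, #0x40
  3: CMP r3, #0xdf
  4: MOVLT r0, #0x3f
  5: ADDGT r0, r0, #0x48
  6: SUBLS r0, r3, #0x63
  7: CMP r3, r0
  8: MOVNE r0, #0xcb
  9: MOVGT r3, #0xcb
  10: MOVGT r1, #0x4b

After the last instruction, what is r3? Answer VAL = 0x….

VAL = 0xcb

0: ✓ CMP  NZCV=1000
1: · MOVEQ
2: · MOVGT
3: ✓ CMP  NZCV=0000
4: · MOVLT
5: ✓ ADDGT  r0←0xa5
6: ✓ SUBLS  r0←0xc6
7: ✓ CMP  NZCV=0000
8: ✓ MOVNE  r0←0xcb
9: ✓ MOVGT  r3←0xcb
10: ✓ MOVGT  r1←0x4b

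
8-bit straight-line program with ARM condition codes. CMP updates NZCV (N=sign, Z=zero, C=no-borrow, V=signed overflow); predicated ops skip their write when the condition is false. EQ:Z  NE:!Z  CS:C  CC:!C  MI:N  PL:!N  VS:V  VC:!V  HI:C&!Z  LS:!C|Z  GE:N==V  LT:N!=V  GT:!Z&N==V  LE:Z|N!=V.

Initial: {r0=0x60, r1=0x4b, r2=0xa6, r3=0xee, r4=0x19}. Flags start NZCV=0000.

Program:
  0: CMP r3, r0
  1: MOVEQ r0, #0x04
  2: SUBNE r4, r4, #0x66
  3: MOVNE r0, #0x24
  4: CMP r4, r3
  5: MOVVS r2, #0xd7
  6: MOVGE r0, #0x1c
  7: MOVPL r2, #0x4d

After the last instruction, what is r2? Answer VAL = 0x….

[0] flags=1010 → (cmp)
[1] flags=1010 EQ?F → skip
[2] flags=1010 NE?T → r4=0xb3
[3] flags=1010 NE?T → r0=0x24
[4] flags=1000 → (cmp)
[5] flags=1000 VS?F → skip
[6] flags=1000 GE?F → skip
[7] flags=1000 PL?F → skip

VAL = 0xa6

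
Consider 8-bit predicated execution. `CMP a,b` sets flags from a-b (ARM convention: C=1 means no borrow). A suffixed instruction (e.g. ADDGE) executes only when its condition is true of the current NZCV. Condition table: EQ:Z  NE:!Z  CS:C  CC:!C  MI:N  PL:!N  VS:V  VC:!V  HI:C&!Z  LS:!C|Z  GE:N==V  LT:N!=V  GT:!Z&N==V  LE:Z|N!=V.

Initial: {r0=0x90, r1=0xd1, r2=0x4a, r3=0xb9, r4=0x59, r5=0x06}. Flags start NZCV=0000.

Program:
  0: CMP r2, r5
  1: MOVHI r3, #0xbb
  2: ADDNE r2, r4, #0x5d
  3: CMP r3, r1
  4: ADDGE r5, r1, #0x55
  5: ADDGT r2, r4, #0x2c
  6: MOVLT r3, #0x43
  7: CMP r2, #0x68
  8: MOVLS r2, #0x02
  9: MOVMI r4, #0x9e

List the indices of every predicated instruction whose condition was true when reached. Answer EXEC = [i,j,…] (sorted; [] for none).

EXEC = [1,2,6]

0: ✓ CMP  NZCV=0010
1: ✓ MOVHI  r3←0xbb
2: ✓ ADDNE  r2←0xb6
3: ✓ CMP  NZCV=1000
4: · ADDGE
5: · ADDGT
6: ✓ MOVLT  r3←0x43
7: ✓ CMP  NZCV=0011
8: · MOVLS
9: · MOVMI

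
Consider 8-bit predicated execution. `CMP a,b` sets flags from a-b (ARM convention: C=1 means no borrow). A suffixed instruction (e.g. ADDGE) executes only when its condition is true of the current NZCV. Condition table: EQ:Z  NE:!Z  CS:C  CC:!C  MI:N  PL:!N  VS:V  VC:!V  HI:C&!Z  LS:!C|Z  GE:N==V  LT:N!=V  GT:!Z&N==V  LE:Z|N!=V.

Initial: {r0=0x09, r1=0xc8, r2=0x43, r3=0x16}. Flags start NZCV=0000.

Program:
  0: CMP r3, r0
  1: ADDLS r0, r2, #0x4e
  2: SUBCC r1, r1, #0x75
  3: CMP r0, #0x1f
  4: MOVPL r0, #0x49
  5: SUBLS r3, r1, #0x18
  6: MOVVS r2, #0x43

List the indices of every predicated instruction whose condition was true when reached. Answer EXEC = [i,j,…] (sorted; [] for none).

EXEC = [5]

0: ✓ CMP  NZCV=0010
1: · ADDLS
2: · SUBCC
3: ✓ CMP  NZCV=1000
4: · MOVPL
5: ✓ SUBLS  r3←0xb0
6: · MOVVS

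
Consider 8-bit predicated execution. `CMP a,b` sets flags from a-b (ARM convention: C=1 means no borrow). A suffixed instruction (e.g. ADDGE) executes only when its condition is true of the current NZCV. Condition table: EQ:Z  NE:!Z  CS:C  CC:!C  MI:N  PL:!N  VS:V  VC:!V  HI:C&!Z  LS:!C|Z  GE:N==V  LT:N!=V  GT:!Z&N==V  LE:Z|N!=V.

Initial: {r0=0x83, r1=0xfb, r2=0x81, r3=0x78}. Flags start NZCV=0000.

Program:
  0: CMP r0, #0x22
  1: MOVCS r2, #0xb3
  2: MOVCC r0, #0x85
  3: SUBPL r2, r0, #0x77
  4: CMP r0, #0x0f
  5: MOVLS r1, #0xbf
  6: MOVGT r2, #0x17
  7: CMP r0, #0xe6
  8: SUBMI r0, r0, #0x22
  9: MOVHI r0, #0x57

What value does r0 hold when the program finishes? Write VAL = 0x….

VAL = 0x61

[0] flags=0011 → (cmp)
[1] flags=0011 CS?T → r2=0xb3
[2] flags=0011 CC?F → skip
[3] flags=0011 PL?T → r2=0x0c
[4] flags=0011 → (cmp)
[5] flags=0011 LS?F → skip
[6] flags=0011 GT?F → skip
[7] flags=1000 → (cmp)
[8] flags=1000 MI?T → r0=0x61
[9] flags=1000 HI?F → skip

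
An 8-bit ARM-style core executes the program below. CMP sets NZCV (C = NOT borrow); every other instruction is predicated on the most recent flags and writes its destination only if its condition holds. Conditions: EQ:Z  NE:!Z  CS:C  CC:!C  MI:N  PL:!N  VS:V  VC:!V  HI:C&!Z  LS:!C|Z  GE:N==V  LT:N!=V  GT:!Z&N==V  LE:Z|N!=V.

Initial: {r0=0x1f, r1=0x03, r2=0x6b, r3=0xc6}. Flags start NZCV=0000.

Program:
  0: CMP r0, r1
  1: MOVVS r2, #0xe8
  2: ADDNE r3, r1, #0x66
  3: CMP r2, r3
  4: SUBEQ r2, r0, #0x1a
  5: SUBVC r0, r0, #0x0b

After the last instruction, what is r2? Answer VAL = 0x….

0: ✓ CMP  NZCV=0010
1: · MOVVS
2: ✓ ADDNE  r3←0x69
3: ✓ CMP  NZCV=0010
4: · SUBEQ
5: ✓ SUBVC  r0←0x14

VAL = 0x6b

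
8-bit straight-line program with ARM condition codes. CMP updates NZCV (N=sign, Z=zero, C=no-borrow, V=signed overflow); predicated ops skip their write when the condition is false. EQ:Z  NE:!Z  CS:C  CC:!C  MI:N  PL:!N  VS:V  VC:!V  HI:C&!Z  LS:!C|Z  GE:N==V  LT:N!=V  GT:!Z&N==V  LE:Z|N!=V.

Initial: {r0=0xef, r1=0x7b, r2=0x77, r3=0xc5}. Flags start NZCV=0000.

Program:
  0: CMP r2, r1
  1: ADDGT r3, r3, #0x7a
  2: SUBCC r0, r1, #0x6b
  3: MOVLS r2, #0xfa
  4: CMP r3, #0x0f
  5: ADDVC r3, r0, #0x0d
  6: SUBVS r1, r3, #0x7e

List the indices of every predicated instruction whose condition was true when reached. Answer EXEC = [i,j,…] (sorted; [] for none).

0: ✓ CMP  NZCV=1000
1: · ADDGT
2: ✓ SUBCC  r0←0x10
3: ✓ MOVLS  r2←0xfa
4: ✓ CMP  NZCV=1010
5: ✓ ADDVC  r3←0x1d
6: · SUBVS

EXEC = [2,3,5]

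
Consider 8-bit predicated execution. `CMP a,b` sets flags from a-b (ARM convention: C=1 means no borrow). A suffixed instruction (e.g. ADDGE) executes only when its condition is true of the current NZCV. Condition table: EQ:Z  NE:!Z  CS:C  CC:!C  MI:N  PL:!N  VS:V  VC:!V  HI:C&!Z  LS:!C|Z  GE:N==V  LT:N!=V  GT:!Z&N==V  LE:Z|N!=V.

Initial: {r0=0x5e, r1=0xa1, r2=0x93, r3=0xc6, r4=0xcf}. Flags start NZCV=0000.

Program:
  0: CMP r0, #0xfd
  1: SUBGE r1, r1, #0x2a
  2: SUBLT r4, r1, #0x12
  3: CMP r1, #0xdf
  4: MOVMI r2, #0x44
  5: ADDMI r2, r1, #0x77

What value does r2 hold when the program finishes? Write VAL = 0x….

0: ✓ CMP  NZCV=0000
1: ✓ SUBGE  r1←0x77
2: · SUBLT
3: ✓ CMP  NZCV=1001
4: ✓ MOVMI  r2←0x44
5: ✓ ADDMI  r2←0xee

VAL = 0xee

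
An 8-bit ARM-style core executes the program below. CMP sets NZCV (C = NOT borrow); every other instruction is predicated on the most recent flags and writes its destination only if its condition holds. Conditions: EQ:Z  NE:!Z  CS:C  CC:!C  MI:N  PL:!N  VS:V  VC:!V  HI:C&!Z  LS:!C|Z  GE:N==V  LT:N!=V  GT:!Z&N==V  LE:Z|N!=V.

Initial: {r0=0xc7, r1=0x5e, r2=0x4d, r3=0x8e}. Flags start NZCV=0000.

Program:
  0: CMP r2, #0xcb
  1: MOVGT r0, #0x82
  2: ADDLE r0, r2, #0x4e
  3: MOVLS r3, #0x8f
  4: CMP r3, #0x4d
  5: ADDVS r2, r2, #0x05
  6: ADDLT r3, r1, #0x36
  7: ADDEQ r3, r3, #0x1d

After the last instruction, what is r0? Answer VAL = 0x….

VAL = 0x82

[0] flags=1001 → (cmp)
[1] flags=1001 GT?T → r0=0x82
[2] flags=1001 LE?F → skip
[3] flags=1001 LS?T → r3=0x8f
[4] flags=0011 → (cmp)
[5] flags=0011 VS?T → r2=0x52
[6] flags=0011 LT?T → r3=0x94
[7] flags=0011 EQ?F → skip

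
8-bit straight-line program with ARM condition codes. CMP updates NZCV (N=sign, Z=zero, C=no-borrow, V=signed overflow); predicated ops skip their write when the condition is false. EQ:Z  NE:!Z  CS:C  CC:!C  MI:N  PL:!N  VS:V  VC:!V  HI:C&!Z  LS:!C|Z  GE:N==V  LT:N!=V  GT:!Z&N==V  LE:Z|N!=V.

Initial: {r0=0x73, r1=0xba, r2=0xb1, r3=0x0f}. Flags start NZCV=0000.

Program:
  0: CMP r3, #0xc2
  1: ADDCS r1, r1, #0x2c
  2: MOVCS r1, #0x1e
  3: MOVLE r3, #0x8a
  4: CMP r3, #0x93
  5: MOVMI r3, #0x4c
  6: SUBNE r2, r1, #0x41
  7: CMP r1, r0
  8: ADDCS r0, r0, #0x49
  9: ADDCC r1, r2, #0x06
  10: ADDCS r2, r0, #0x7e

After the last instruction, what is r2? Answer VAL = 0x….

[0] flags=0000 → (cmp)
[1] flags=0000 CS?F → skip
[2] flags=0000 CS?F → skip
[3] flags=0000 LE?F → skip
[4] flags=0000 → (cmp)
[5] flags=0000 MI?F → skip
[6] flags=0000 NE?T → r2=0x79
[7] flags=0011 → (cmp)
[8] flags=0011 CS?T → r0=0xbc
[9] flags=0011 CC?F → skip
[10] flags=0011 CS?T → r2=0x3a

VAL = 0x3a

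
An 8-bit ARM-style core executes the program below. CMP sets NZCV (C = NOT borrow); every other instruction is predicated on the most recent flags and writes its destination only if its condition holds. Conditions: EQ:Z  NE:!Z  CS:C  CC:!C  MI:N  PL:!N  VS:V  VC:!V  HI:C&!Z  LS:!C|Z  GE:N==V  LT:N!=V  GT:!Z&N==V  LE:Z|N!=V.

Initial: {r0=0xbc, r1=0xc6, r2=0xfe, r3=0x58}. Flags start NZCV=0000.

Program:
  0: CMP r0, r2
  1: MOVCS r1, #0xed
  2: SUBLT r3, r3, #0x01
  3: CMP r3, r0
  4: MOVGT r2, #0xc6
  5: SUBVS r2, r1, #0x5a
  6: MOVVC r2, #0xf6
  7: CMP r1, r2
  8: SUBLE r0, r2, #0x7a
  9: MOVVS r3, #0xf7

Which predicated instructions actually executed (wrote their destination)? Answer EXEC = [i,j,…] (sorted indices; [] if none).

[0] flags=1000 → (cmp)
[1] flags=1000 CS?F → skip
[2] flags=1000 LT?T → r3=0x57
[3] flags=1001 → (cmp)
[4] flags=1001 GT?T → r2=0xc6
[5] flags=1001 VS?T → r2=0x6c
[6] flags=1001 VC?F → skip
[7] flags=0011 → (cmp)
[8] flags=0011 LE?T → r0=0xf2
[9] flags=0011 VS?T → r3=0xf7

EXEC = [2,4,5,8,9]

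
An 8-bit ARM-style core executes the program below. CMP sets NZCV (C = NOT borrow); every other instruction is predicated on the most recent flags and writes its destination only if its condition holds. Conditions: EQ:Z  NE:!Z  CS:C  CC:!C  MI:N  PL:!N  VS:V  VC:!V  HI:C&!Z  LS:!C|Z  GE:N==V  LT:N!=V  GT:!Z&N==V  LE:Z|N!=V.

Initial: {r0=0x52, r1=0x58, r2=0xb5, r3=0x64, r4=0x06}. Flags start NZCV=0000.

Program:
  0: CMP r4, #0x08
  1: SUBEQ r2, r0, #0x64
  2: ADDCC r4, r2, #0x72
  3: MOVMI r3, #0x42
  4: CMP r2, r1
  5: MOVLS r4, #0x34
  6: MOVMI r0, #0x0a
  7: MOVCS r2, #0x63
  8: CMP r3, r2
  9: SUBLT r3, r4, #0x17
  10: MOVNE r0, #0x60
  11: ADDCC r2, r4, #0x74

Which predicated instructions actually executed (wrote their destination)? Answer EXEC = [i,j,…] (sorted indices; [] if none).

0: ✓ CMP  NZCV=1000
1: · SUBEQ
2: ✓ ADDCC  r4←0x27
3: ✓ MOVMI  r3←0x42
4: ✓ CMP  NZCV=0011
5: · MOVLS
6: · MOVMI
7: ✓ MOVCS  r2←0x63
8: ✓ CMP  NZCV=1000
9: ✓ SUBLT  r3←0x10
10: ✓ MOVNE  r0←0x60
11: ✓ ADDCC  r2←0x9b

EXEC = [2,3,7,9,10,11]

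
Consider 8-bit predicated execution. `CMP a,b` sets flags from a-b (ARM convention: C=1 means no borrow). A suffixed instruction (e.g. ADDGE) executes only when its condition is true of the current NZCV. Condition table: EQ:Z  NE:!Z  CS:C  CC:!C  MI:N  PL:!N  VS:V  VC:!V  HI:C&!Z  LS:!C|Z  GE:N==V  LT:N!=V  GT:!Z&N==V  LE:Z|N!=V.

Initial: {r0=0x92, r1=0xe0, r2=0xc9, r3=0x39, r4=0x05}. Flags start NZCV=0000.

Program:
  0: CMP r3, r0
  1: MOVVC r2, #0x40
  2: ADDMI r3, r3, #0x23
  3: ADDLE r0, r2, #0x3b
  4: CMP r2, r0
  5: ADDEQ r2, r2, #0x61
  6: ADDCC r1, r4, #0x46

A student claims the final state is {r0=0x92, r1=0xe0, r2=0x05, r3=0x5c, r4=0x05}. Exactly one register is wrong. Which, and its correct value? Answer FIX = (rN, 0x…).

0: ✓ CMP  NZCV=1001
1: · MOVVC
2: ✓ ADDMI  r3←0x5c
3: · ADDLE
4: ✓ CMP  NZCV=0010
5: · ADDEQ
6: · ADDCC

FIX = (r2, 0xc9)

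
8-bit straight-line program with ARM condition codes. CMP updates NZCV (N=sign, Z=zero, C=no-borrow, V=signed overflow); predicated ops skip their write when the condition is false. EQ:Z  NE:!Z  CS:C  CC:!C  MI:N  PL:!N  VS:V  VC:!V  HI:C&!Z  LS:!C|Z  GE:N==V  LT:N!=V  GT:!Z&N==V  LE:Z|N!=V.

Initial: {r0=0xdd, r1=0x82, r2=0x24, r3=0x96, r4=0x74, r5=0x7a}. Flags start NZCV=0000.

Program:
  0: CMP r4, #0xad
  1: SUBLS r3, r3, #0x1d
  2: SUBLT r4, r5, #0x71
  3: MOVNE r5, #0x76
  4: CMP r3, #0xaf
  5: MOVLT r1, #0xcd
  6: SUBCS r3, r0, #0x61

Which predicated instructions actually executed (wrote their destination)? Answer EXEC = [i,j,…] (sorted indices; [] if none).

[0] flags=1001 → (cmp)
[1] flags=1001 LS?T → r3=0x79
[2] flags=1001 LT?F → skip
[3] flags=1001 NE?T → r5=0x76
[4] flags=1001 → (cmp)
[5] flags=1001 LT?F → skip
[6] flags=1001 CS?F → skip

EXEC = [1,3]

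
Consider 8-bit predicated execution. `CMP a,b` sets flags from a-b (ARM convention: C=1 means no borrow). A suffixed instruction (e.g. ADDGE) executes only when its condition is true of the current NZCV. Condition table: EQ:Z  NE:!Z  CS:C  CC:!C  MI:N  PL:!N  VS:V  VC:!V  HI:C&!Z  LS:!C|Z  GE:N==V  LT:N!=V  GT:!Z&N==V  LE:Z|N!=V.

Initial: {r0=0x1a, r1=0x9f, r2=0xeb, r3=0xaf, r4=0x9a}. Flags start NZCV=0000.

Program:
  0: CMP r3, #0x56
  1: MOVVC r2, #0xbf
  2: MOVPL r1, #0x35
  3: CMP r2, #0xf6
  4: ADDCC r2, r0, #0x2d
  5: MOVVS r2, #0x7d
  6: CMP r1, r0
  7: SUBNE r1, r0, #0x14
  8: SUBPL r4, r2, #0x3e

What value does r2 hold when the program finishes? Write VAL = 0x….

[0] flags=0011 → (cmp)
[1] flags=0011 VC?F → skip
[2] flags=0011 PL?T → r1=0x35
[3] flags=1000 → (cmp)
[4] flags=1000 CC?T → r2=0x47
[5] flags=1000 VS?F → skip
[6] flags=0010 → (cmp)
[7] flags=0010 NE?T → r1=0x06
[8] flags=0010 PL?T → r4=0x09

VAL = 0x47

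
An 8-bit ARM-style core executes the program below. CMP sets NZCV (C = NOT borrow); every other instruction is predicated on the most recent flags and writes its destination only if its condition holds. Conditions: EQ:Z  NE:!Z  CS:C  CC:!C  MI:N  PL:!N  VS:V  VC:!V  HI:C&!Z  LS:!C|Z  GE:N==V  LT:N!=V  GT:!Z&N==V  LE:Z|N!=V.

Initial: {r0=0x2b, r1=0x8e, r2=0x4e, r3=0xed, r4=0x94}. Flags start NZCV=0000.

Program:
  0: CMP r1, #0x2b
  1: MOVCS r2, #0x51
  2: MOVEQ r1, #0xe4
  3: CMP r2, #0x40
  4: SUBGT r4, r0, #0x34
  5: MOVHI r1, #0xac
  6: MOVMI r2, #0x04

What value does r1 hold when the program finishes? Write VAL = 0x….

[0] flags=0011 → (cmp)
[1] flags=0011 CS?T → r2=0x51
[2] flags=0011 EQ?F → skip
[3] flags=0010 → (cmp)
[4] flags=0010 GT?T → r4=0xf7
[5] flags=0010 HI?T → r1=0xac
[6] flags=0010 MI?F → skip

VAL = 0xac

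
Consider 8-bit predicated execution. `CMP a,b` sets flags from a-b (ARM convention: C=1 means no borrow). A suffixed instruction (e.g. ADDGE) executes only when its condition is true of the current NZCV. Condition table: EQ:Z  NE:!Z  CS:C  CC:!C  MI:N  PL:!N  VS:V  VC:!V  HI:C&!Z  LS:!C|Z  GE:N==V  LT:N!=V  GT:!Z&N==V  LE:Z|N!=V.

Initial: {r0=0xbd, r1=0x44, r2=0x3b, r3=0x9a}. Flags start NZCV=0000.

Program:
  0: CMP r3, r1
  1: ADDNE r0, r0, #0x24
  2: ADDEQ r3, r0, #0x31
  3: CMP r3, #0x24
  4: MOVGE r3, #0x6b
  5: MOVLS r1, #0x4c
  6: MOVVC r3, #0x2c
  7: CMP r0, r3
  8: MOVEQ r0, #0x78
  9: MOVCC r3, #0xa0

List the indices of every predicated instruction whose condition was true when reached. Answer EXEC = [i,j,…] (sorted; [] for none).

[0] flags=0011 → (cmp)
[1] flags=0011 NE?T → r0=0xe1
[2] flags=0011 EQ?F → skip
[3] flags=0011 → (cmp)
[4] flags=0011 GE?F → skip
[5] flags=0011 LS?F → skip
[6] flags=0011 VC?F → skip
[7] flags=0010 → (cmp)
[8] flags=0010 EQ?F → skip
[9] flags=0010 CC?F → skip

EXEC = [1]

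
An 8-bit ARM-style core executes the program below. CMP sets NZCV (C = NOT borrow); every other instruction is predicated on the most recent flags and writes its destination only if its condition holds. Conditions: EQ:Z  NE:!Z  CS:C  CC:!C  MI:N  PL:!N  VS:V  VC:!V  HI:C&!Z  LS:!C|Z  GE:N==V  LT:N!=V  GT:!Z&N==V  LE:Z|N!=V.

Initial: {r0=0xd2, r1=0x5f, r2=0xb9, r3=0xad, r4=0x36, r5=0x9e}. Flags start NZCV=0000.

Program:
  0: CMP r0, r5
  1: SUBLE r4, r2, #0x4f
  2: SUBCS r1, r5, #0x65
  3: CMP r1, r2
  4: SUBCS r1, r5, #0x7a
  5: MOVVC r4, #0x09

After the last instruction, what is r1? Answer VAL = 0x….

[0] flags=0010 → (cmp)
[1] flags=0010 LE?F → skip
[2] flags=0010 CS?T → r1=0x39
[3] flags=1001 → (cmp)
[4] flags=1001 CS?F → skip
[5] flags=1001 VC?F → skip

VAL = 0x39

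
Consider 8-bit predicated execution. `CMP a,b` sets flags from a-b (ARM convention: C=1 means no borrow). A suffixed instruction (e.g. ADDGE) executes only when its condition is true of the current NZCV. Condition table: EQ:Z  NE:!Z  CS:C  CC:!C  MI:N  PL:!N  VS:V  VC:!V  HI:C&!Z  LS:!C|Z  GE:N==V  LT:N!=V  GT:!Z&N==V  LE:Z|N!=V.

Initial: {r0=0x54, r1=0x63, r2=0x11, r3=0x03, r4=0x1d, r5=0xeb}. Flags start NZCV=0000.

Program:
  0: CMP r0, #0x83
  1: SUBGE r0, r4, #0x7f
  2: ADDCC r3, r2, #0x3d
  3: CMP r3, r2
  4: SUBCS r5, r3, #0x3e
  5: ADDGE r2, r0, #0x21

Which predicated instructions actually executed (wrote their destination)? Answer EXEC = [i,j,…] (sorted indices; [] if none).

[0] flags=1001 → (cmp)
[1] flags=1001 GE?T → r0=0x9e
[2] flags=1001 CC?T → r3=0x4e
[3] flags=0010 → (cmp)
[4] flags=0010 CS?T → r5=0x10
[5] flags=0010 GE?T → r2=0xbf

EXEC = [1,2,4,5]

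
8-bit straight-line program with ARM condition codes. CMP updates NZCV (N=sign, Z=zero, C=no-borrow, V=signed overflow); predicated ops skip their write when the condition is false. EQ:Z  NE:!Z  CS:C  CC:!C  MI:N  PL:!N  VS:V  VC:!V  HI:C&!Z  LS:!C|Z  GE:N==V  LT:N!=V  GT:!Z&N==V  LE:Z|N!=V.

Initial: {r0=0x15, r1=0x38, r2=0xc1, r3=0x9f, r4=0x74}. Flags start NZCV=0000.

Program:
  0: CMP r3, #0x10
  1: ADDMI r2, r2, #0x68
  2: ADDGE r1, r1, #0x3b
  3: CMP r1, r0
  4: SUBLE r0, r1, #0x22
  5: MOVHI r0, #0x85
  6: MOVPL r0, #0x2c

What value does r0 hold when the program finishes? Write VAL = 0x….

[0] flags=1010 → (cmp)
[1] flags=1010 MI?T → r2=0x29
[2] flags=1010 GE?F → skip
[3] flags=0010 → (cmp)
[4] flags=0010 LE?F → skip
[5] flags=0010 HI?T → r0=0x85
[6] flags=0010 PL?T → r0=0x2c

VAL = 0x2c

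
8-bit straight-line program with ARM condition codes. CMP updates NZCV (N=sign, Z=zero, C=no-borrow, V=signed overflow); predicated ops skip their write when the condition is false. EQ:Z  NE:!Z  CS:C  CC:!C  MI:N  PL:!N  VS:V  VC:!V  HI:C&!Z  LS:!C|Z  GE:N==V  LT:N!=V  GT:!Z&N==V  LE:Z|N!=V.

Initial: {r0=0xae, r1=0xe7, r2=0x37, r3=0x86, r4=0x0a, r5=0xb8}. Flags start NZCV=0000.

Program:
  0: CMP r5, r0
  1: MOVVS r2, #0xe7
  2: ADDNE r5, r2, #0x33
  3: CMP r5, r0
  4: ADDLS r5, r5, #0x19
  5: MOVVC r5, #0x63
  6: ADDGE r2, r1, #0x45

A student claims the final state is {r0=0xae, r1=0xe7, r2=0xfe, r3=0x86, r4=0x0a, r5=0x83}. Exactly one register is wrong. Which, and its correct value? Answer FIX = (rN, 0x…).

0: ✓ CMP  NZCV=0010
1: · MOVVS
2: ✓ ADDNE  r5←0x6a
3: ✓ CMP  NZCV=1001
4: ✓ ADDLS  r5←0x83
5: · MOVVC
6: ✓ ADDGE  r2←0x2c

FIX = (r2, 0x2c)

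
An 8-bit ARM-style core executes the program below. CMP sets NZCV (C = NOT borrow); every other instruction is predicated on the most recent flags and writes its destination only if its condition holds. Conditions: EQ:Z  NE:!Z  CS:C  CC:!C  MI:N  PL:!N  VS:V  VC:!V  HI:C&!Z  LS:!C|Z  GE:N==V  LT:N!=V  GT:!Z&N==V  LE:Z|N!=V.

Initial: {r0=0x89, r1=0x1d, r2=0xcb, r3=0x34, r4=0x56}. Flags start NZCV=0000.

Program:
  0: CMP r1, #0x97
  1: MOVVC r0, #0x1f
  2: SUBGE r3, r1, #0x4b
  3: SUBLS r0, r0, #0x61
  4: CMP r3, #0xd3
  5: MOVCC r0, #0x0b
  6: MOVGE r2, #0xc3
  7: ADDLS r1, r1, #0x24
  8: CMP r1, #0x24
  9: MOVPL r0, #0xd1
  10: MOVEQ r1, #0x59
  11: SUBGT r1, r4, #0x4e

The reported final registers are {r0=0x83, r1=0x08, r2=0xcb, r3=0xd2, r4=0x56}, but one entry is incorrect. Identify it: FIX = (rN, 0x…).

0: ✓ CMP  NZCV=1001
1: · MOVVC
2: ✓ SUBGE  r3←0xd2
3: ✓ SUBLS  r0←0x28
4: ✓ CMP  NZCV=1000
5: ✓ MOVCC  r0←0x0b
6: · MOVGE
7: ✓ ADDLS  r1←0x41
8: ✓ CMP  NZCV=0010
9: ✓ MOVPL  r0←0xd1
10: · MOVEQ
11: ✓ SUBGT  r1←0x08

FIX = (r0, 0xd1)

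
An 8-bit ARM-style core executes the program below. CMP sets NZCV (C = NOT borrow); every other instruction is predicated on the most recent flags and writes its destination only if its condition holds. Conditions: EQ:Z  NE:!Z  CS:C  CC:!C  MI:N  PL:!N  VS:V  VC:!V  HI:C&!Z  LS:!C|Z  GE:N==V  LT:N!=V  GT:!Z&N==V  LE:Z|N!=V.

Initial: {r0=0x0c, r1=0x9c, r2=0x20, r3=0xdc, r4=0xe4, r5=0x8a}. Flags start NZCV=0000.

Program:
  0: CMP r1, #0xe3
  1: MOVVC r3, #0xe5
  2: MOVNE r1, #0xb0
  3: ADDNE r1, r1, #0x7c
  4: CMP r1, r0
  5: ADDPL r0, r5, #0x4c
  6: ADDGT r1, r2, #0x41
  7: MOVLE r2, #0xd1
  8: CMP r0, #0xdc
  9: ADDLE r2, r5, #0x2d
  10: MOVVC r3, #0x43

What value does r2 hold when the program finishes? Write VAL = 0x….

VAL = 0xb7

[0] flags=1000 → (cmp)
[1] flags=1000 VC?T → r3=0xe5
[2] flags=1000 NE?T → r1=0xb0
[3] flags=1000 NE?T → r1=0x2c
[4] flags=0010 → (cmp)
[5] flags=0010 PL?T → r0=0xd6
[6] flags=0010 GT?T → r1=0x61
[7] flags=0010 LE?F → skip
[8] flags=1000 → (cmp)
[9] flags=1000 LE?T → r2=0xb7
[10] flags=1000 VC?T → r3=0x43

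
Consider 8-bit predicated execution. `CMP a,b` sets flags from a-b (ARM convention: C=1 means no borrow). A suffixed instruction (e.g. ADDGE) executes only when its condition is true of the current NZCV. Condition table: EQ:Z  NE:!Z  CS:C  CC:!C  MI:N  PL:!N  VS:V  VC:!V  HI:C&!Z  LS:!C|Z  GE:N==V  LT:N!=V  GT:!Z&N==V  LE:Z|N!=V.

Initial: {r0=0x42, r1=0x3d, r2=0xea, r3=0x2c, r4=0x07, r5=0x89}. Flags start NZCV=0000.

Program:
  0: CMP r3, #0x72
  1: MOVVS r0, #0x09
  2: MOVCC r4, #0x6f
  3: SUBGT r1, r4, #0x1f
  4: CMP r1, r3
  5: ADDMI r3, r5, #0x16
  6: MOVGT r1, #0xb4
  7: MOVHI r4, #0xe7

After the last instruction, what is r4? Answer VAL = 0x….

VAL = 0xe7

0: ✓ CMP  NZCV=1000
1: · MOVVS
2: ✓ MOVCC  r4←0x6f
3: · SUBGT
4: ✓ CMP  NZCV=0010
5: · ADDMI
6: ✓ MOVGT  r1←0xb4
7: ✓ MOVHI  r4←0xe7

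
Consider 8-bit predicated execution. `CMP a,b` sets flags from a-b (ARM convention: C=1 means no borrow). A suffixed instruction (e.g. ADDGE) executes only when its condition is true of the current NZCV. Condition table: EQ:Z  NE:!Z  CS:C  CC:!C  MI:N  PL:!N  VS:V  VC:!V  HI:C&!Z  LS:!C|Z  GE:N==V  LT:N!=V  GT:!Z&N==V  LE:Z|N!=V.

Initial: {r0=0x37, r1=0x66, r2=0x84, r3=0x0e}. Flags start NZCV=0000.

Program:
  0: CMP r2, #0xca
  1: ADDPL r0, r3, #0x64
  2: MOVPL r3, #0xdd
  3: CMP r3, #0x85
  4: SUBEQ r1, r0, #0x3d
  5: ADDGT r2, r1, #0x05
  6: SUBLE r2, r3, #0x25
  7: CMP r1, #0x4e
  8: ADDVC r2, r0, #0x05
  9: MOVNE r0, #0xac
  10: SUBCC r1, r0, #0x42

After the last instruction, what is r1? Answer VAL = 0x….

VAL = 0x66

[0] flags=1000 → (cmp)
[1] flags=1000 PL?F → skip
[2] flags=1000 PL?F → skip
[3] flags=1001 → (cmp)
[4] flags=1001 EQ?F → skip
[5] flags=1001 GT?T → r2=0x6b
[6] flags=1001 LE?F → skip
[7] flags=0010 → (cmp)
[8] flags=0010 VC?T → r2=0x3c
[9] flags=0010 NE?T → r0=0xac
[10] flags=0010 CC?F → skip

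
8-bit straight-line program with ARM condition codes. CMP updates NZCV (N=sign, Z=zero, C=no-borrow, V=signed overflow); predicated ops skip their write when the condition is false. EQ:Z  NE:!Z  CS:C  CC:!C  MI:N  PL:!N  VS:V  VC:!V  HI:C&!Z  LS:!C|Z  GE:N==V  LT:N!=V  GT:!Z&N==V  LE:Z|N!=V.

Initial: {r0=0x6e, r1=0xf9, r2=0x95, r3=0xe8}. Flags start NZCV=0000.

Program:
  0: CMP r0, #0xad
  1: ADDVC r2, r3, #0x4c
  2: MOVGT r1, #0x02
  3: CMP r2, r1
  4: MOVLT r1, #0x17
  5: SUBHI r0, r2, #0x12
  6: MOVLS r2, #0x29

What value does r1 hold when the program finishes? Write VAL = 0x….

0: ✓ CMP  NZCV=1001
1: · ADDVC
2: ✓ MOVGT  r1←0x02
3: ✓ CMP  NZCV=1010
4: ✓ MOVLT  r1←0x17
5: ✓ SUBHI  r0←0x83
6: · MOVLS

VAL = 0x17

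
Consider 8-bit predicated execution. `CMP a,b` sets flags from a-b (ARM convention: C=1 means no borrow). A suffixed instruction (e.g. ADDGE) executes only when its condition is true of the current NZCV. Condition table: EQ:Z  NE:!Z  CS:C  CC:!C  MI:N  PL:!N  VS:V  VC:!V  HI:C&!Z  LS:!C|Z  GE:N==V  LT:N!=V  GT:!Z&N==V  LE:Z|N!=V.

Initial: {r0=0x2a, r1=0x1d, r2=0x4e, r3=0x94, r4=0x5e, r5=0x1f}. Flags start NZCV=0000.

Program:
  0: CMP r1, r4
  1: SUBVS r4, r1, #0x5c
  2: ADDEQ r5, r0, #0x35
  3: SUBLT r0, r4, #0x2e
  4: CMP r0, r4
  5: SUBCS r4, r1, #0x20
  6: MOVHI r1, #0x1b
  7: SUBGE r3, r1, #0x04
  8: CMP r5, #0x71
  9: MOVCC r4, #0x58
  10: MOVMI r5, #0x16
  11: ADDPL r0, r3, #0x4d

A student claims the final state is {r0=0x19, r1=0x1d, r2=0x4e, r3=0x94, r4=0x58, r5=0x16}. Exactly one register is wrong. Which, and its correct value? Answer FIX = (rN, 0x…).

0: ✓ CMP  NZCV=1000
1: · SUBVS
2: · ADDEQ
3: ✓ SUBLT  r0←0x30
4: ✓ CMP  NZCV=1000
5: · SUBCS
6: · MOVHI
7: · SUBGE
8: ✓ CMP  NZCV=1000
9: ✓ MOVCC  r4←0x58
10: ✓ MOVMI  r5←0x16
11: · ADDPL

FIX = (r0, 0x30)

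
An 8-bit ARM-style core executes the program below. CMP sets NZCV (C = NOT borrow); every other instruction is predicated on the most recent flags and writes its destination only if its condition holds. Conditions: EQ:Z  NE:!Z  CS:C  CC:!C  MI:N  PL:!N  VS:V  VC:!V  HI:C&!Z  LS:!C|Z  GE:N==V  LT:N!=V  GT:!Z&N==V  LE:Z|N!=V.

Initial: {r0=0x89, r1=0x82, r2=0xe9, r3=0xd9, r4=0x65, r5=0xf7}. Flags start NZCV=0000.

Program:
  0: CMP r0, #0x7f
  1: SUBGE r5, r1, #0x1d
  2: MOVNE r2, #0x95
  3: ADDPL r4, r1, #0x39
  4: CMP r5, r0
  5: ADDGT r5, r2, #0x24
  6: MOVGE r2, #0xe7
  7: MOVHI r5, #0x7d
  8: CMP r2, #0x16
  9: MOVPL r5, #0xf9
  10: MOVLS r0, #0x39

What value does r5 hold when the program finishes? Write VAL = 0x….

VAL = 0x7d

0: ✓ CMP  NZCV=0011
1: · SUBGE
2: ✓ MOVNE  r2←0x95
3: ✓ ADDPL  r4←0xbb
4: ✓ CMP  NZCV=0010
5: ✓ ADDGT  r5←0xb9
6: ✓ MOVGE  r2←0xe7
7: ✓ MOVHI  r5←0x7d
8: ✓ CMP  NZCV=1010
9: · MOVPL
10: · MOVLS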